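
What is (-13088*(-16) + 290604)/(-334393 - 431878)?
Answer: -500012/766271 ≈ -0.65253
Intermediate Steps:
(-13088*(-16) + 290604)/(-334393 - 431878) = (209408 + 290604)/(-766271) = 500012*(-1/766271) = -500012/766271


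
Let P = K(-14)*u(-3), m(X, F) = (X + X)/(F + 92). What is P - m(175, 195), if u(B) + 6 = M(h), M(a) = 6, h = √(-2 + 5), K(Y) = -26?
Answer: -50/41 ≈ -1.2195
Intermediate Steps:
h = √3 ≈ 1.7320
u(B) = 0 (u(B) = -6 + 6 = 0)
m(X, F) = 2*X/(92 + F) (m(X, F) = (2*X)/(92 + F) = 2*X/(92 + F))
P = 0 (P = -26*0 = 0)
P - m(175, 195) = 0 - 2*175/(92 + 195) = 0 - 2*175/287 = 0 - 1*50/41 = 0 - 50/41 = -50/41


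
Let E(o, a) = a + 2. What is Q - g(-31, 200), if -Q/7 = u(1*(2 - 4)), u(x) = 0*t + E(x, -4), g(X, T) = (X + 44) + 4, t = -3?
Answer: -3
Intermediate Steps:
E(o, a) = 2 + a
g(X, T) = 48 + X (g(X, T) = (44 + X) + 4 = 48 + X)
u(x) = -2 (u(x) = 0*(-3) + (2 - 4) = 0 - 2 = -2)
Q = 14 (Q = -7*(-2) = 14)
Q - g(-31, 200) = 14 - (48 - 31) = 14 - 1*17 = 14 - 17 = -3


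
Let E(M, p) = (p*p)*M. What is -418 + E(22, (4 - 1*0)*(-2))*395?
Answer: 555742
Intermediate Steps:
E(M, p) = M*p**2 (E(M, p) = p**2*M = M*p**2)
-418 + E(22, (4 - 1*0)*(-2))*395 = -418 + (22*((4 - 1*0)*(-2))**2)*395 = -418 + (22*((4 + 0)*(-2))**2)*395 = -418 + (22*(4*(-2))**2)*395 = -418 + (22*(-8)**2)*395 = -418 + (22*64)*395 = -418 + 1408*395 = -418 + 556160 = 555742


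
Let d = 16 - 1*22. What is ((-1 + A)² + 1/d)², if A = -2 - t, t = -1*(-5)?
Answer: 146689/36 ≈ 4074.7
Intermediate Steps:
t = 5
A = -7 (A = -2 - 1*5 = -2 - 5 = -7)
d = -6 (d = 16 - 22 = -6)
((-1 + A)² + 1/d)² = ((-1 - 7)² + 1/(-6))² = ((-8)² - ⅙)² = (64 - ⅙)² = (383/6)² = 146689/36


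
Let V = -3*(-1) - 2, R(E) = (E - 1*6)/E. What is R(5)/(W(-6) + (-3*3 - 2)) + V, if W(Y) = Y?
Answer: 86/85 ≈ 1.0118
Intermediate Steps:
R(E) = (-6 + E)/E (R(E) = (E - 6)/E = (-6 + E)/E)
V = 1 (V = 3 - 2 = 1)
R(5)/(W(-6) + (-3*3 - 2)) + V = ((-6 + 5)/5)/(-6 + (-3*3 - 2)) + 1 = ((⅕)*(-1))/(-6 + (-9 - 2)) + 1 = -⅕/(-6 - 11) + 1 = -⅕/(-17) + 1 = -1/17*(-⅕) + 1 = 1/85 + 1 = 86/85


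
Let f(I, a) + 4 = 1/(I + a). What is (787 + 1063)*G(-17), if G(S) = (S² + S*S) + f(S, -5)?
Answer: 11679975/11 ≈ 1.0618e+6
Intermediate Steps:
f(I, a) = -4 + 1/(I + a)
G(S) = 2*S² + (21 - 4*S)/(-5 + S) (G(S) = (S² + S*S) + (1 - 4*S - 4*(-5))/(S - 5) = (S² + S²) + (1 - 4*S + 20)/(-5 + S) = 2*S² + (21 - 4*S)/(-5 + S))
(787 + 1063)*G(-17) = (787 + 1063)*((21 - 4*(-17) + 2*(-17)²*(-5 - 17))/(-5 - 17)) = 1850*((21 + 68 + 2*289*(-22))/(-22)) = 1850*(-(21 + 68 - 12716)/22) = 1850*(-1/22*(-12627)) = 1850*(12627/22) = 11679975/11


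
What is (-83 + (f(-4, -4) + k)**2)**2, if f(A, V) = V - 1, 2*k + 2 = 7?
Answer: 94249/16 ≈ 5890.6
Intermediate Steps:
k = 5/2 (k = -1 + (1/2)*7 = -1 + 7/2 = 5/2 ≈ 2.5000)
f(A, V) = -1 + V
(-83 + (f(-4, -4) + k)**2)**2 = (-83 + ((-1 - 4) + 5/2)**2)**2 = (-83 + (-5 + 5/2)**2)**2 = (-83 + (-5/2)**2)**2 = (-83 + 25/4)**2 = (-307/4)**2 = 94249/16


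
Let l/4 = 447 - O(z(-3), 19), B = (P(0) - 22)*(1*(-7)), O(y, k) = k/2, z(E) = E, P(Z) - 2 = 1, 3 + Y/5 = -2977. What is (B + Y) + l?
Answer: -13017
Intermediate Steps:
Y = -14900 (Y = -15 + 5*(-2977) = -15 - 14885 = -14900)
P(Z) = 3 (P(Z) = 2 + 1 = 3)
O(y, k) = k/2 (O(y, k) = k*(½) = k/2)
B = 133 (B = (3 - 22)*(1*(-7)) = -19*(-7) = 133)
l = 1750 (l = 4*(447 - 19/2) = 4*(875/2) = 1750)
(B + Y) + l = (133 - 14900) + 1750 = -14767 + 1750 = -13017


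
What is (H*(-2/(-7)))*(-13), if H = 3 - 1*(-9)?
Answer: -312/7 ≈ -44.571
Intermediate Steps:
H = 12 (H = 3 + 9 = 12)
(H*(-2/(-7)))*(-13) = (12*(-2/(-7)))*(-13) = (12*(-2*(-⅐)))*(-13) = (12*(2/7))*(-13) = (24/7)*(-13) = -312/7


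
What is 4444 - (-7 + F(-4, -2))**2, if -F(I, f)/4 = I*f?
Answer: 2923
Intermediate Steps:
F(I, f) = -4*I*f
4444 - (-7 + F(-4, -2))**2 = 4444 - (-7 - 4*(-4)*(-2))**2 = 4444 - (-7 - 32)**2 = 4444 - 1*(-39)**2 = 4444 - 1*1521 = 4444 - 1521 = 2923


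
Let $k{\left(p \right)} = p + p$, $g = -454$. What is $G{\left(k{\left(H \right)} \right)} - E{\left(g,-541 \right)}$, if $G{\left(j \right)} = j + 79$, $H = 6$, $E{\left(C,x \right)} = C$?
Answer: $545$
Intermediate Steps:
$k{\left(p \right)} = 2 p$
$G{\left(j \right)} = 79 + j$
$G{\left(k{\left(H \right)} \right)} - E{\left(g,-541 \right)} = \left(79 + 2 \cdot 6\right) - -454 = \left(79 + 12\right) + 454 = 91 + 454 = 545$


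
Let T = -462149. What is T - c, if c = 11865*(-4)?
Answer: -414689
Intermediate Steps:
c = -47460
T - c = -462149 - 1*(-47460) = -462149 + 47460 = -414689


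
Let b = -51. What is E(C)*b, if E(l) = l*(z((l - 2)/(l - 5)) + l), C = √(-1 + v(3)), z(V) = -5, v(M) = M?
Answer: -102 + 255*√2 ≈ 258.62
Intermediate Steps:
C = √2 (C = √(-1 + 3) = √2 ≈ 1.4142)
E(l) = l*(-5 + l)
E(C)*b = (√2*(-5 + √2))*(-51) = -51*√2*(-5 + √2)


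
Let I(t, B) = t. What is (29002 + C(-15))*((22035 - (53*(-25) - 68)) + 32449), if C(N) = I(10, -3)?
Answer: 1621103524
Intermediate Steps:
C(N) = 10
(29002 + C(-15))*((22035 - (53*(-25) - 68)) + 32449) = (29002 + 10)*((22035 - (53*(-25) - 68)) + 32449) = 29012*((22035 - (-1325 - 68)) + 32449) = 29012*((22035 - 1*(-1393)) + 32449) = 29012*((22035 + 1393) + 32449) = 29012*(23428 + 32449) = 29012*55877 = 1621103524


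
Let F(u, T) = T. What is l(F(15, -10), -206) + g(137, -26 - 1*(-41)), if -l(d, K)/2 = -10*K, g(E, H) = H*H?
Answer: -3895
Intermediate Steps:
g(E, H) = H**2
l(d, K) = 20*K (l(d, K) = -(-20)*K = 20*K)
l(F(15, -10), -206) + g(137, -26 - 1*(-41)) = 20*(-206) + (-26 - 1*(-41))**2 = -4120 + (-26 + 41)**2 = -4120 + 15**2 = -4120 + 225 = -3895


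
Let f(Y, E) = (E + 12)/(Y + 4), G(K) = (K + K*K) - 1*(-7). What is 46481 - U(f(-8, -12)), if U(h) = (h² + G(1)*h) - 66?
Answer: 46547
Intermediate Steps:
G(K) = 7 + K + K² (G(K) = (K + K²) + 7 = 7 + K + K²)
f(Y, E) = (12 + E)/(4 + Y)
U(h) = -66 + h² + 9*h (U(h) = (h² + (7 + 1 + 1²)*h) - 66 = (h² + (7 + 1 + 1)*h) - 66 = (h² + 9*h) - 66 = -66 + h² + 9*h)
46481 - U(f(-8, -12)) = 46481 - (-66 + ((12 - 12)/(4 - 8))² + 9*((12 - 12)/(4 - 8))) = 46481 - (-66 + (0/(-4))² + 9*(0/(-4))) = 46481 - (-66 + (-¼*0)² + 9*(-¼*0)) = 46481 - (-66 + 0² + 9*0) = 46481 - (-66 + 0 + 0) = 46481 - 1*(-66) = 46481 + 66 = 46547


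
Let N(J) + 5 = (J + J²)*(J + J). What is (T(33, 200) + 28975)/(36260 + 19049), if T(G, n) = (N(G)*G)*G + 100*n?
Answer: 80686158/55309 ≈ 1458.8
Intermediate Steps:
N(J) = -5 + 2*J*(J + J²) (N(J) = -5 + (J + J²)*(J + J) = -5 + (J + J²)*(2*J) = -5 + 2*J*(J + J²))
T(G, n) = 100*n + G²*(-5 + 2*G² + 2*G³) (T(G, n) = ((-5 + 2*G² + 2*G³)*G)*G + 100*n = (G*(-5 + 2*G² + 2*G³))*G + 100*n = G²*(-5 + 2*G² + 2*G³) + 100*n = 100*n + G²*(-5 + 2*G² + 2*G³))
(T(33, 200) + 28975)/(36260 + 19049) = ((100*200 + 33²*(-5 + 2*33² + 2*33³)) + 28975)/(36260 + 19049) = ((20000 + 1089*(-5 + 2*1089 + 2*35937)) + 28975)/55309 = ((20000 + 1089*(-5 + 2178 + 71874)) + 28975)*(1/55309) = ((20000 + 1089*74047) + 28975)*(1/55309) = ((20000 + 80637183) + 28975)*(1/55309) = (80657183 + 28975)*(1/55309) = 80686158*(1/55309) = 80686158/55309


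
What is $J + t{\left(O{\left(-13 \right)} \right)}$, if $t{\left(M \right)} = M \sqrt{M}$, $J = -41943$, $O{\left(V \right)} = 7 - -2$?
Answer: $-41916$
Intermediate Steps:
$O{\left(V \right)} = 9$ ($O{\left(V \right)} = 7 + 2 = 9$)
$t{\left(M \right)} = M^{\frac{3}{2}}$
$J + t{\left(O{\left(-13 \right)} \right)} = -41943 + 9^{\frac{3}{2}} = -41943 + 27 = -41916$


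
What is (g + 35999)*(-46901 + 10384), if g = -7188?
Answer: -1052091287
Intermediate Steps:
(g + 35999)*(-46901 + 10384) = (-7188 + 35999)*(-46901 + 10384) = 28811*(-36517) = -1052091287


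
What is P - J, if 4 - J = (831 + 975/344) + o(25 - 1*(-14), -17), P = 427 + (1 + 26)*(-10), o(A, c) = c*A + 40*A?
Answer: 648039/344 ≈ 1883.8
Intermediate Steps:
o(A, c) = 40*A + A*c (o(A, c) = A*c + 40*A = 40*A + A*c)
P = 157 (P = 427 + 27*(-10) = 427 - 270 = 157)
J = -594031/344 (J = 4 - ((831 + 975/344) + (25 - 1*(-14))*(40 - 17)) = 4 - ((831 + 975*(1/344)) + (25 + 14)*23) = 4 - ((831 + 975/344) + 39*23) = 4 - (286839/344 + 897) = 4 - 1*595407/344 = 4 - 595407/344 = -594031/344 ≈ -1726.8)
P - J = 157 - 1*(-594031/344) = 157 + 594031/344 = 648039/344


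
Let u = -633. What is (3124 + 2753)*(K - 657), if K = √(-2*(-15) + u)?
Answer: -3861189 + 17631*I*√67 ≈ -3.8612e+6 + 1.4432e+5*I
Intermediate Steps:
K = 3*I*√67 (K = √(-2*(-15) - 633) = √(30 - 633) = √(-603) = 3*I*√67 ≈ 24.556*I)
(3124 + 2753)*(K - 657) = (3124 + 2753)*(3*I*√67 - 657) = 5877*(-657 + 3*I*√67) = -3861189 + 17631*I*√67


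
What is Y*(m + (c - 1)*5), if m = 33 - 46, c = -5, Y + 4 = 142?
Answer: -5934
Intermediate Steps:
Y = 138 (Y = -4 + 142 = 138)
m = -13
Y*(m + (c - 1)*5) = 138*(-13 + (-5 - 1)*5) = 138*(-13 - 6*5) = 138*(-13 - 30) = 138*(-43) = -5934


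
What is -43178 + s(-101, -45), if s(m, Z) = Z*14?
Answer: -43808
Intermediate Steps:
s(m, Z) = 14*Z
-43178 + s(-101, -45) = -43178 + 14*(-45) = -43178 - 630 = -43808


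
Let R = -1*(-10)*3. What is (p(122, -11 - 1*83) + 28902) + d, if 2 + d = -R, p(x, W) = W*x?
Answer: 17402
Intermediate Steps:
R = 30 (R = 10*3 = 30)
d = -32 (d = -2 - 1*30 = -2 - 30 = -32)
(p(122, -11 - 1*83) + 28902) + d = ((-11 - 1*83)*122 + 28902) - 32 = ((-11 - 83)*122 + 28902) - 32 = (-94*122 + 28902) - 32 = (-11468 + 28902) - 32 = 17434 - 32 = 17402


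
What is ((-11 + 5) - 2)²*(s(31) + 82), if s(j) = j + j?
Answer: 9216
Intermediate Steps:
s(j) = 2*j
((-11 + 5) - 2)²*(s(31) + 82) = ((-11 + 5) - 2)²*(2*31 + 82) = (-6 - 2)²*(62 + 82) = (-8)²*144 = 64*144 = 9216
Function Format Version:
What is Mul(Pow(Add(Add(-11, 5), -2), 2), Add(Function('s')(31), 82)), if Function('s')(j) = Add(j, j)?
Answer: 9216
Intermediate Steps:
Function('s')(j) = Mul(2, j)
Mul(Pow(Add(Add(-11, 5), -2), 2), Add(Function('s')(31), 82)) = Mul(Pow(Add(Add(-11, 5), -2), 2), Add(Mul(2, 31), 82)) = Mul(Pow(Add(-6, -2), 2), Add(62, 82)) = Mul(Pow(-8, 2), 144) = Mul(64, 144) = 9216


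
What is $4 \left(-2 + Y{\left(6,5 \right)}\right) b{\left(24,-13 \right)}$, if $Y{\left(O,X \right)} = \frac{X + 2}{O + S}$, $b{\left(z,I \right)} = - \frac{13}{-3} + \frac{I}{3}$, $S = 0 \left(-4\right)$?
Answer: $0$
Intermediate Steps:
$S = 0$
$b{\left(z,I \right)} = \frac{13}{3} + \frac{I}{3}$ ($b{\left(z,I \right)} = \left(-13\right) \left(- \frac{1}{3}\right) + I \frac{1}{3} = \frac{13}{3} + \frac{I}{3}$)
$Y{\left(O,X \right)} = \frac{2 + X}{O}$ ($Y{\left(O,X \right)} = \frac{X + 2}{O + 0} = \frac{2 + X}{O}$)
$4 \left(-2 + Y{\left(6,5 \right)}\right) b{\left(24,-13 \right)} = 4 \left(-2 + \frac{2 + 5}{6}\right) \left(\frac{13}{3} + \frac{1}{3} \left(-13\right)\right) = 4 \left(-2 + \frac{1}{6} \cdot 7\right) \left(\frac{13}{3} - \frac{13}{3}\right) = 4 \left(-2 + \frac{7}{6}\right) 0 = 4 \left(- \frac{5}{6}\right) 0 = \left(- \frac{10}{3}\right) 0 = 0$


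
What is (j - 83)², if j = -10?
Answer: 8649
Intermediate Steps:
(j - 83)² = (-10 - 83)² = (-93)² = 8649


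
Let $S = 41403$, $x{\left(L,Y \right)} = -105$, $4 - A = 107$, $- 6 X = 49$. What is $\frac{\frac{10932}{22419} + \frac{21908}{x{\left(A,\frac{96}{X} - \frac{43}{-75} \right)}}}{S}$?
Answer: $- \frac{54445288}{10829161665} \approx -0.0050277$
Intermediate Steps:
$X = - \frac{49}{6}$ ($X = \left(- \frac{1}{6}\right) 49 = - \frac{49}{6} \approx -8.1667$)
$A = -103$ ($A = 4 - 107 = -103$)
$\frac{\frac{10932}{22419} + \frac{21908}{x{\left(A,\frac{96}{X} - \frac{43}{-75} \right)}}}{S} = \frac{\frac{10932}{22419} + \frac{21908}{-105}}{41403} = \left(10932 \cdot \frac{1}{22419} + 21908 \left(- \frac{1}{105}\right)\right) \frac{1}{41403} = \left(\frac{3644}{7473} - \frac{21908}{105}\right) \frac{1}{41403} = \left(- \frac{54445288}{261555}\right) \frac{1}{41403} = - \frac{54445288}{10829161665}$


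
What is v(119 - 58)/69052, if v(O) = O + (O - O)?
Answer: 1/1132 ≈ 0.00088339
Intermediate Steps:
v(O) = O (v(O) = O + 0 = O)
v(119 - 58)/69052 = (119 - 58)/69052 = 61*(1/69052) = 1/1132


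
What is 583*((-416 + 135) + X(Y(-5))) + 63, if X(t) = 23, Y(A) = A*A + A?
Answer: -150351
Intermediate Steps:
Y(A) = A + A² (Y(A) = A² + A = A + A²)
583*((-416 + 135) + X(Y(-5))) + 63 = 583*((-416 + 135) + 23) + 63 = 583*(-281 + 23) + 63 = 583*(-258) + 63 = -150414 + 63 = -150351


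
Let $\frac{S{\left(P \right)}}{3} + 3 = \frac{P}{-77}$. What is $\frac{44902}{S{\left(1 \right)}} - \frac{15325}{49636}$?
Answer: $- \frac{10726553309}{2159166} \approx -4967.9$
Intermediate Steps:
$S{\left(P \right)} = -9 - \frac{3 P}{77}$ ($S{\left(P \right)} = -9 + 3 \frac{P}{-77} = -9 + 3 P \left(- \frac{1}{77}\right) = -9 + 3 \left(- \frac{P}{77}\right) = -9 - \frac{3 P}{77}$)
$\frac{44902}{S{\left(1 \right)}} - \frac{15325}{49636} = \frac{44902}{-9 - \frac{3}{77}} - \frac{15325}{49636} = \frac{44902}{- \frac{696}{77}} - \frac{15325}{49636} = 44902 \left(- \frac{77}{696}\right) - \frac{15325}{49636} = - \frac{1728727}{348} - \frac{15325}{49636} = - \frac{10726553309}{2159166}$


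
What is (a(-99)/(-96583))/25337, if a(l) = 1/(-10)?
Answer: 1/24471234710 ≈ 4.0864e-11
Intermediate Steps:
a(l) = -⅒
(a(-99)/(-96583))/25337 = -⅒/(-96583)/25337 = -⅒*(-1/96583)*(1/25337) = (1/965830)*(1/25337) = 1/24471234710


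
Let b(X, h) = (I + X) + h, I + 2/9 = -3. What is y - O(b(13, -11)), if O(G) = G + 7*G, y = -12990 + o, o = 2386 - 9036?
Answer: -176672/9 ≈ -19630.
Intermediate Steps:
I = -29/9 (I = -2/9 - 3 = -29/9 ≈ -3.2222)
b(X, h) = -29/9 + X + h (b(X, h) = (-29/9 + X) + h = -29/9 + X + h)
o = -6650
y = -19640 (y = -12990 - 6650 = -19640)
O(G) = 8*G
y - O(b(13, -11)) = -19640 - 8*(-29/9 + 13 - 11) = -19640 - 8*(-11)/9 = -19640 - 1*(-88/9) = -19640 + 88/9 = -176672/9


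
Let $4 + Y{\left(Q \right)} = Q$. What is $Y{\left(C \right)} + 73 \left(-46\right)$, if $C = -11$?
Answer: $-3373$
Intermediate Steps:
$Y{\left(Q \right)} = -4 + Q$
$Y{\left(C \right)} + 73 \left(-46\right) = \left(-4 - 11\right) + 73 \left(-46\right) = -15 - 3358 = -3373$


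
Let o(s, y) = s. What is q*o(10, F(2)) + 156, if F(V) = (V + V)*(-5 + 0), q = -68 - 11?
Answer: -634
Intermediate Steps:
q = -79
F(V) = -10*V (F(V) = (2*V)*(-5) = -10*V)
q*o(10, F(2)) + 156 = -79*10 + 156 = -790 + 156 = -634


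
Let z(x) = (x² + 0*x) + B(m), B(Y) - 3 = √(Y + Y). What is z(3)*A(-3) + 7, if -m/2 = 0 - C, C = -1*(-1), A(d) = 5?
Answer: 77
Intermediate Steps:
C = 1
m = 2 (m = -2*(0 - 1*1) = -2*(0 - 1) = -2*(-1) = 2)
B(Y) = 3 + √2*√Y (B(Y) = 3 + √(Y + Y) = 3 + √(2*Y) = 3 + √2*√Y)
z(x) = 5 + x² (z(x) = (x² + 0*x) + (3 + √2*√2) = (x² + 0) + (3 + 2) = x² + 5 = 5 + x²)
z(3)*A(-3) + 7 = (5 + 3²)*5 + 7 = (5 + 9)*5 + 7 = 14*5 + 7 = 70 + 7 = 77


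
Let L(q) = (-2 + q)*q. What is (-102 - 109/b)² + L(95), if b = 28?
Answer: 15717865/784 ≈ 20048.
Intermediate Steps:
L(q) = q*(-2 + q)
(-102 - 109/b)² + L(95) = (-102 - 109/28)² + 95*(-2 + 95) = (-102 - 109*1/28)² + 95*93 = (-102 - 109/28)² + 8835 = (-2965/28)² + 8835 = 8791225/784 + 8835 = 15717865/784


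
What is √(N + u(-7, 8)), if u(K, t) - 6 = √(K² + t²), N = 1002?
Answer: √(1008 + √113) ≈ 31.916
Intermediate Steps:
u(K, t) = 6 + √(K² + t²)
√(N + u(-7, 8)) = √(1002 + (6 + √((-7)² + 8²))) = √(1002 + (6 + √(49 + 64))) = √(1002 + (6 + √113)) = √(1008 + √113)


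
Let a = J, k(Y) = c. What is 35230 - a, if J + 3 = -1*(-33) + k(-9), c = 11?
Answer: 35189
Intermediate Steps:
k(Y) = 11
J = 41 (J = -3 + (-1*(-33) + 11) = -3 + (33 + 11) = -3 + 44 = 41)
a = 41
35230 - a = 35230 - 1*41 = 35230 - 41 = 35189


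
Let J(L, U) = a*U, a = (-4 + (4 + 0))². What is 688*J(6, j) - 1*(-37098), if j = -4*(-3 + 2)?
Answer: 37098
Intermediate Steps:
a = 0 (a = (-4 + 4)² = 0² = 0)
j = 4 (j = -4*(-1) = 4)
J(L, U) = 0 (J(L, U) = 0*U = 0)
688*J(6, j) - 1*(-37098) = 688*0 - 1*(-37098) = 0 + 37098 = 37098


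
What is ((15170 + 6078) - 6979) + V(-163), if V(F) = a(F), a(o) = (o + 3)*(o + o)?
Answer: 66429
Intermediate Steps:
a(o) = 2*o*(3 + o) (a(o) = (3 + o)*(2*o) = 2*o*(3 + o))
V(F) = 2*F*(3 + F)
((15170 + 6078) - 6979) + V(-163) = ((15170 + 6078) - 6979) + 2*(-163)*(3 - 163) = (21248 - 6979) + 2*(-163)*(-160) = 14269 + 52160 = 66429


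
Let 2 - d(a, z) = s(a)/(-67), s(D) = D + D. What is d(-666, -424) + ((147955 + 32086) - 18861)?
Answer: 10797862/67 ≈ 1.6116e+5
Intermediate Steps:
s(D) = 2*D
d(a, z) = 2 + 2*a/67 (d(a, z) = 2 - 2*a/(-67) = 2 - 2*a*(-1)/67 = 2 - (-2)*a/67 = 2 + 2*a/67)
d(-666, -424) + ((147955 + 32086) - 18861) = (2 + (2/67)*(-666)) + ((147955 + 32086) - 18861) = (2 - 1332/67) + (180041 - 18861) = -1198/67 + 161180 = 10797862/67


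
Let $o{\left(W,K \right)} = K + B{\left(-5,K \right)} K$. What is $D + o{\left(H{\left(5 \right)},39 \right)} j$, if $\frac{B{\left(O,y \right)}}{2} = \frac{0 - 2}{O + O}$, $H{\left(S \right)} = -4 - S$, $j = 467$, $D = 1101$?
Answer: $\frac{132996}{5} \approx 26599.0$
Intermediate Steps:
$B{\left(O,y \right)} = - \frac{2}{O}$ ($B{\left(O,y \right)} = 2 \frac{0 - 2}{O + O} = 2 \left(- \frac{2}{2 O}\right) = 2 \left(- 2 \frac{1}{2 O}\right) = 2 \left(- \frac{1}{O}\right) = - \frac{2}{O}$)
$o{\left(W,K \right)} = \frac{7 K}{5}$ ($o{\left(W,K \right)} = K + - \frac{2}{-5} K = K + \left(-2\right) \left(- \frac{1}{5}\right) K = K + \frac{2 K}{5} = \frac{7 K}{5}$)
$D + o{\left(H{\left(5 \right)},39 \right)} j = 1101 + \frac{7}{5} \cdot 39 \cdot 467 = 1101 + \frac{273}{5} \cdot 467 = 1101 + \frac{127491}{5} = \frac{132996}{5}$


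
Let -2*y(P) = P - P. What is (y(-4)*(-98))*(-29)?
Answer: 0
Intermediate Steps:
y(P) = 0 (y(P) = -(P - P)/2 = -1/2*0 = 0)
(y(-4)*(-98))*(-29) = (0*(-98))*(-29) = 0*(-29) = 0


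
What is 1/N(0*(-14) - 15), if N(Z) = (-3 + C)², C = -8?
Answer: 1/121 ≈ 0.0082645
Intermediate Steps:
N(Z) = 121 (N(Z) = (-3 - 8)² = (-11)² = 121)
1/N(0*(-14) - 15) = 1/121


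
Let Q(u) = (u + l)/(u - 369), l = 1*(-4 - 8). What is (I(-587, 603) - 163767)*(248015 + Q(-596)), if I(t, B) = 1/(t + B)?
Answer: -627122777267493/15440 ≈ -4.0617e+10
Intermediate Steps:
l = -12 (l = 1*(-12) = -12)
I(t, B) = 1/(B + t)
Q(u) = (-12 + u)/(-369 + u) (Q(u) = (u - 12)/(u - 369) = (-12 + u)/(-369 + u))
(I(-587, 603) - 163767)*(248015 + Q(-596)) = (1/(603 - 587) - 163767)*(248015 + (-12 - 596)/(-369 - 596)) = (1/16 - 163767)*(248015 - 608/(-965)) = (1/16 - 163767)*(248015 - 1/965*(-608)) = -2620271*(248015 + 608/965)/16 = -2620271/16*239335083/965 = -627122777267493/15440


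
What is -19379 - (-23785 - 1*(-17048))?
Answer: -12642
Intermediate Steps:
-19379 - (-23785 - 1*(-17048)) = -19379 - (-23785 + 17048) = -19379 - 1*(-6737) = -19379 + 6737 = -12642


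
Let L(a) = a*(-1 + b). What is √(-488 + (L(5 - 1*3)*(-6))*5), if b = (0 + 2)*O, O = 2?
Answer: 2*I*√167 ≈ 25.846*I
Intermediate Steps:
b = 4 (b = (0 + 2)*2 = 2*2 = 4)
L(a) = 3*a (L(a) = a*(-1 + 4) = a*3 = 3*a)
√(-488 + (L(5 - 1*3)*(-6))*5) = √(-488 + ((3*(5 - 1*3))*(-6))*5) = √(-488 + ((3*(5 - 3))*(-6))*5) = √(-488 + ((3*2)*(-6))*5) = √(-488 + (6*(-6))*5) = √(-488 - 36*5) = √(-488 - 180) = √(-668) = 2*I*√167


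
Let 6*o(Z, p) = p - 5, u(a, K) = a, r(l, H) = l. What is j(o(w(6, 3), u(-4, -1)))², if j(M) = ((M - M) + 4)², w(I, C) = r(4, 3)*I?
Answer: 256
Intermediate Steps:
w(I, C) = 4*I
o(Z, p) = -⅚ + p/6 (o(Z, p) = (p - 5)/6 = (-5 + p)/6 = -⅚ + p/6)
j(M) = 16 (j(M) = (0 + 4)² = 4² = 16)
j(o(w(6, 3), u(-4, -1)))² = 16² = 256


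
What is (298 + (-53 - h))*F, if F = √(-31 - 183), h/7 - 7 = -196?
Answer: 1568*I*√214 ≈ 22938.0*I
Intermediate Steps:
h = -1323 (h = 49 + 7*(-196) = 49 - 1372 = -1323)
F = I*√214 (F = √(-214) = I*√214 ≈ 14.629*I)
(298 + (-53 - h))*F = (298 + (-53 - 1*(-1323)))*(I*√214) = (298 + (-53 + 1323))*(I*√214) = (298 + 1270)*(I*√214) = 1568*(I*√214) = 1568*I*√214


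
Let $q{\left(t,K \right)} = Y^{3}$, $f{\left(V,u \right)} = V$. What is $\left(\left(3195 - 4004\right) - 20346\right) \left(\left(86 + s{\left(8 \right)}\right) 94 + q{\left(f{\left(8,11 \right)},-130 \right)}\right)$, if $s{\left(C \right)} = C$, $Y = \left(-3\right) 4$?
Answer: $-150369740$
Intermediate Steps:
$Y = -12$
$q{\left(t,K \right)} = -1728$ ($q{\left(t,K \right)} = \left(-12\right)^{3} = -1728$)
$\left(\left(3195 - 4004\right) - 20346\right) \left(\left(86 + s{\left(8 \right)}\right) 94 + q{\left(f{\left(8,11 \right)},-130 \right)}\right) = \left(\left(3195 - 4004\right) - 20346\right) \left(\left(86 + 8\right) 94 - 1728\right) = \left(\left(3195 - 4004\right) - 20346\right) \left(94 \cdot 94 - 1728\right) = \left(-809 - 20346\right) \left(8836 - 1728\right) = \left(-21155\right) 7108 = -150369740$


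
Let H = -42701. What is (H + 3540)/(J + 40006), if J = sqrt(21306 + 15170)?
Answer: -783337483/800221780 + 39161*sqrt(9119)/800221780 ≈ -0.97423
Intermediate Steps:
J = 2*sqrt(9119) (J = sqrt(36476) = 2*sqrt(9119) ≈ 190.99)
(H + 3540)/(J + 40006) = (-42701 + 3540)/(2*sqrt(9119) + 40006) = -39161/(40006 + 2*sqrt(9119))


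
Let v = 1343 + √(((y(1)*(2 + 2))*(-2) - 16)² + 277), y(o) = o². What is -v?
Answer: -1343 - √853 ≈ -1372.2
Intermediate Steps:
v = 1343 + √853 (v = 1343 + √(((1²*(2 + 2))*(-2) - 16)² + 277) = 1343 + √(((1*4)*(-2) - 16)² + 277) = 1343 + √((4*(-2) - 16)² + 277) = 1343 + √((-8 - 16)² + 277) = 1343 + √((-24)² + 277) = 1343 + √(576 + 277) = 1343 + √853 ≈ 1372.2)
-v = -(1343 + √853) = -1343 - √853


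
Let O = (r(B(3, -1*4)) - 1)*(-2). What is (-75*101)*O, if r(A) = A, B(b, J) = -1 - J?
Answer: 30300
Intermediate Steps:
O = -4 (O = ((-1 - (-1)*4) - 1)*(-2) = ((-1 - 1*(-4)) - 1)*(-2) = ((-1 + 4) - 1)*(-2) = (3 - 1)*(-2) = 2*(-2) = -4)
(-75*101)*O = -75*101*(-4) = -7575*(-4) = 30300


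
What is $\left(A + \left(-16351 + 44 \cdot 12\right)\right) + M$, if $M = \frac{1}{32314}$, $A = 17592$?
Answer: $\frac{57163467}{32314} \approx 1769.0$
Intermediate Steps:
$M = \frac{1}{32314} \approx 3.0946 \cdot 10^{-5}$
$\left(A + \left(-16351 + 44 \cdot 12\right)\right) + M = \left(17592 + \left(-16351 + 44 \cdot 12\right)\right) + \frac{1}{32314} = \left(17592 + \left(-16351 + 528\right)\right) + \frac{1}{32314} = \left(17592 - 15823\right) + \frac{1}{32314} = 1769 + \frac{1}{32314} = \frac{57163467}{32314}$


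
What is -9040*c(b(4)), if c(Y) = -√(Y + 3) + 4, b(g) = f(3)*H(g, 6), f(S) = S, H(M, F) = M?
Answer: -36160 + 9040*√15 ≈ -1148.2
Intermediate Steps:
b(g) = 3*g
c(Y) = 4 - √(3 + Y) (c(Y) = -√(3 + Y) + 4 = 4 - √(3 + Y))
-9040*c(b(4)) = -9040*(4 - √(3 + 3*4)) = -9040*(4 - √(3 + 12)) = -9040*(4 - √15) = -36160 + 9040*√15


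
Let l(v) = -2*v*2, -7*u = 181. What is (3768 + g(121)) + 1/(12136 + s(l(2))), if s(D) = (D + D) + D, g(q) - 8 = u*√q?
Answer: 296029399/84784 ≈ 3491.6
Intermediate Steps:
u = -181/7 (u = -⅐*181 = -181/7 ≈ -25.857)
l(v) = -4*v
g(q) = 8 - 181*√q/7
s(D) = 3*D (s(D) = 2*D + D = 3*D)
(3768 + g(121)) + 1/(12136 + s(l(2))) = (3768 + (8 - 181*√121/7)) + 1/(12136 + 3*(-4*2)) = (3768 + (8 - 181/7*11)) + 1/(12136 + 3*(-8)) = (3768 + (8 - 1991/7)) + 1/(12136 - 24) = (3768 - 1935/7) + 1/12112 = 24441/7 + 1/12112 = 296029399/84784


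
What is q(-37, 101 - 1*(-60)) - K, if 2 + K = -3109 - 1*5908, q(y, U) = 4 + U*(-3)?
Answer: 8540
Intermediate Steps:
q(y, U) = 4 - 3*U
K = -9019 (K = -2 + (-3109 - 1*5908) = -2 + (-3109 - 5908) = -2 - 9017 = -9019)
q(-37, 101 - 1*(-60)) - K = (4 - 3*(101 - 1*(-60))) - 1*(-9019) = (4 - 3*(101 + 60)) + 9019 = (4 - 3*161) + 9019 = (4 - 483) + 9019 = -479 + 9019 = 8540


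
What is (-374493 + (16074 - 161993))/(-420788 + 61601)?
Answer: 520412/359187 ≈ 1.4489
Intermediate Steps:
(-374493 + (16074 - 161993))/(-420788 + 61601) = (-374493 - 145919)/(-359187) = -520412*(-1/359187) = 520412/359187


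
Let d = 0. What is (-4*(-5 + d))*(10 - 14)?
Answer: -80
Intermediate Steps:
(-4*(-5 + d))*(10 - 14) = (-4*(-5 + 0))*(10 - 14) = -4*(-5)*(-4) = 20*(-4) = -80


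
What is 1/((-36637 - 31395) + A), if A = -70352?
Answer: -1/138384 ≈ -7.2263e-6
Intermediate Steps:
1/((-36637 - 31395) + A) = 1/((-36637 - 31395) - 70352) = 1/(-68032 - 70352) = 1/(-138384) = -1/138384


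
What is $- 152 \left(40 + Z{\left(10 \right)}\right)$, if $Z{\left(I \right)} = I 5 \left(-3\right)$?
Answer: $16720$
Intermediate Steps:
$Z{\left(I \right)} = - 15 I$ ($Z{\left(I \right)} = 5 I \left(-3\right) = - 15 I$)
$- 152 \left(40 + Z{\left(10 \right)}\right) = - 152 \left(40 - 150\right) = \left(-152\right) \left(-110\right) = 16720$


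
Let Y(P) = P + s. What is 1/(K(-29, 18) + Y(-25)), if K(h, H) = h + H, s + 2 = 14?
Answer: -1/24 ≈ -0.041667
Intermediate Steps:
s = 12 (s = -2 + 14 = 12)
Y(P) = 12 + P (Y(P) = P + 12 = 12 + P)
K(h, H) = H + h
1/(K(-29, 18) + Y(-25)) = 1/((18 - 29) + (12 - 25)) = 1/(-11 - 13) = 1/(-24) = -1/24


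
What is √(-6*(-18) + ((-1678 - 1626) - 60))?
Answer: 2*I*√814 ≈ 57.061*I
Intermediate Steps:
√(-6*(-18) + ((-1678 - 1626) - 60)) = √(108 + (-3304 - 60)) = √(108 - 3364) = √(-3256) = 2*I*√814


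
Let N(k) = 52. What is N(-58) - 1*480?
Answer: -428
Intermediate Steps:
N(-58) - 1*480 = 52 - 1*480 = 52 - 480 = -428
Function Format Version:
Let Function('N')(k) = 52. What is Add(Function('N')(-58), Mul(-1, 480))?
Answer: -428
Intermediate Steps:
Add(Function('N')(-58), Mul(-1, 480)) = Add(52, Mul(-1, 480)) = Add(52, -480) = -428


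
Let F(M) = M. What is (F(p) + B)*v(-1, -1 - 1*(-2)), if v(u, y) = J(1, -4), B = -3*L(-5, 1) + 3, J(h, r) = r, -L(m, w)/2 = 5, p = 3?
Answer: -144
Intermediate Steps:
L(m, w) = -10 (L(m, w) = -2*5 = -10)
B = 33 (B = -3*(-10) + 3 = 30 + 3 = 33)
v(u, y) = -4
(F(p) + B)*v(-1, -1 - 1*(-2)) = (3 + 33)*(-4) = 36*(-4) = -144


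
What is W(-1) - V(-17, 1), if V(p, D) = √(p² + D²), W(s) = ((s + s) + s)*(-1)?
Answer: 3 - √290 ≈ -14.029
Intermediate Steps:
W(s) = -3*s (W(s) = (2*s + s)*(-1) = (3*s)*(-1) = -3*s)
V(p, D) = √(D² + p²)
W(-1) - V(-17, 1) = -3*(-1) - √(1² + (-17)²) = 3 - √(1 + 289) = 3 - √290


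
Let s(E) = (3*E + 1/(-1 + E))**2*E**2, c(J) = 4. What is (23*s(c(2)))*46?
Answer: 23174432/9 ≈ 2.5749e+6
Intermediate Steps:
s(E) = E**2*(1/(-1 + E) + 3*E)**2 (s(E) = (1/(-1 + E) + 3*E)**2*E**2 = E**2*(1/(-1 + E) + 3*E)**2)
(23*s(c(2)))*46 = (23*(4**2*(1 - 3*4 + 3*4**2)**2/(-1 + 4)**2))*46 = (23*(16*(1 - 12 + 3*16)**2/3**2))*46 = (23*(16*(1/9)*(1 - 12 + 48)**2))*46 = (23*(16*(1/9)*37**2))*46 = (23*(16*(1/9)*1369))*46 = (23*(21904/9))*46 = (503792/9)*46 = 23174432/9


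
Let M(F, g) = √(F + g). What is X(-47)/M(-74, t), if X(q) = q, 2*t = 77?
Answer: 47*I*√142/71 ≈ 7.8883*I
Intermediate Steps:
t = 77/2 (t = (½)*77 = 77/2 ≈ 38.500)
X(-47)/M(-74, t) = -47/√(-74 + 77/2) = -47*(-I*√142/71) = -(-47)*I*√142/71 = 47*I*√142/71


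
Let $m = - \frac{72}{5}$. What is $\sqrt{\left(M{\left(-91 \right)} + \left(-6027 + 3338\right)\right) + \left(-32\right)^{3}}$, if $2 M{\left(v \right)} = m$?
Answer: $\frac{i \sqrt{886605}}{5} \approx 188.32 i$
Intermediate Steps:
$m = - \frac{72}{5}$ ($m = \left(-72\right) \frac{1}{5} = - \frac{72}{5} \approx -14.4$)
$M{\left(v \right)} = - \frac{36}{5}$ ($M{\left(v \right)} = \frac{1}{2} \left(- \frac{72}{5}\right) = - \frac{36}{5}$)
$\sqrt{\left(M{\left(-91 \right)} + \left(-6027 + 3338\right)\right) + \left(-32\right)^{3}} = \sqrt{\left(- \frac{36}{5} + \left(-6027 + 3338\right)\right) + \left(-32\right)^{3}} = \sqrt{\left(- \frac{36}{5} - 2689\right) - 32768} = \sqrt{- \frac{13481}{5} - 32768} = \sqrt{- \frac{177321}{5}} = \frac{i \sqrt{886605}}{5}$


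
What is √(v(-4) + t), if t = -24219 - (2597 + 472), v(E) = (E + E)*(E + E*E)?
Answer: 2*I*√6846 ≈ 165.48*I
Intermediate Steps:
v(E) = 2*E*(E + E²) (v(E) = (2*E)*(E + E²) = 2*E*(E + E²))
t = -27288 (t = -24219 - 1*3069 = -24219 - 3069 = -27288)
√(v(-4) + t) = √(2*(-4)²*(1 - 4) - 27288) = √(2*16*(-3) - 27288) = √(-96 - 27288) = √(-27384) = 2*I*√6846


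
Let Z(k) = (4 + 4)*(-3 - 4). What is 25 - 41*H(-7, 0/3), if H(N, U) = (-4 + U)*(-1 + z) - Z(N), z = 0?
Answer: -2435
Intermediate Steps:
Z(k) = -56 (Z(k) = 8*(-7) = -56)
H(N, U) = 60 - U (H(N, U) = (-4 + U)*(-1 + 0) - 1*(-56) = (-4 + U)*(-1) + 56 = (4 - U) + 56 = 60 - U)
25 - 41*H(-7, 0/3) = 25 - 41*(60 - 0/3) = 25 - 41*(60 - 1*0) = 25 - 41*(60 + 0) = 25 - 41*60 = 25 - 2460 = -2435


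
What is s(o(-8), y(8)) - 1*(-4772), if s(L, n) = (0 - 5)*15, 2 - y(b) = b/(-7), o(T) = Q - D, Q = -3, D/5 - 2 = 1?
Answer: 4697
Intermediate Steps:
D = 15 (D = 10 + 5*1 = 10 + 5 = 15)
o(T) = -18 (o(T) = -3 - 1*15 = -3 - 15 = -18)
y(b) = 2 + b/7 (y(b) = 2 - b/(-7) = 2 - b*(-1)/7 = 2 - (-1)*b/7 = 2 + b/7)
s(L, n) = -75 (s(L, n) = -5*15 = -75)
s(o(-8), y(8)) - 1*(-4772) = -75 - 1*(-4772) = -75 + 4772 = 4697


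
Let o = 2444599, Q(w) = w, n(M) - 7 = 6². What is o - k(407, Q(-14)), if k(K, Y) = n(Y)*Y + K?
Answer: 2444794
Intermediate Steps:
n(M) = 43 (n(M) = 7 + 6² = 7 + 36 = 43)
k(K, Y) = K + 43*Y (k(K, Y) = 43*Y + K = K + 43*Y)
o - k(407, Q(-14)) = 2444599 - (407 + 43*(-14)) = 2444599 - (407 - 602) = 2444599 - 1*(-195) = 2444599 + 195 = 2444794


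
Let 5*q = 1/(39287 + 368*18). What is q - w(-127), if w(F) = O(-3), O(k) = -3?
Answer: 688666/229555 ≈ 3.0000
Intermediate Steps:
q = 1/229555 (q = 1/(5*(39287 + 368*18)) = 1/(5*(39287 + 6624)) = (1/5)/45911 = (1/5)*(1/45911) = 1/229555 ≈ 4.3563e-6)
w(F) = -3
q - w(-127) = 1/229555 - 1*(-3) = 1/229555 + 3 = 688666/229555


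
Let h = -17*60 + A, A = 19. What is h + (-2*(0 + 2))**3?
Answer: -1065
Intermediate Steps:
h = -1001 (h = -17*60 + 19 = -1020 + 19 = -1001)
h + (-2*(0 + 2))**3 = -1001 + (-2*(0 + 2))**3 = -1001 + (-2*2)**3 = -1001 + (-4)**3 = -1001 - 64 = -1065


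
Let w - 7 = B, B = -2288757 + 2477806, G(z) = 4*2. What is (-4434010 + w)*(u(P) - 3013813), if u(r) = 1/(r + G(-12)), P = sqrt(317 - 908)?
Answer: 8379740861029678/655 + 4244954*I*sqrt(591)/655 ≈ 1.2793e+13 + 1.5755e+5*I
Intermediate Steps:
G(z) = 8
B = 189049
w = 189056 (w = 7 + 189049 = 189056)
P = I*sqrt(591) (P = sqrt(-591) = I*sqrt(591) ≈ 24.31*I)
u(r) = 1/(8 + r) (u(r) = 1/(r + 8) = 1/(8 + r))
(-4434010 + w)*(u(P) - 3013813) = (-4434010 + 189056)*(1/(8 + I*sqrt(591)) - 3013813) = -4244954*(-3013813 + 1/(8 + I*sqrt(591))) = 12793497549602 - 4244954/(8 + I*sqrt(591))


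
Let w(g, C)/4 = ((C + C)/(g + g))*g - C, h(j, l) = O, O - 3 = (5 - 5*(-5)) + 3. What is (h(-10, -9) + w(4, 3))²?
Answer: 1296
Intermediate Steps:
O = 36 (O = 3 + ((5 - 5*(-5)) + 3) = 3 + ((5 + 25) + 3) = 3 + (30 + 3) = 3 + 33 = 36)
h(j, l) = 36
w(g, C) = 0 (w(g, C) = 4*(((C + C)/(g + g))*g - C) = 4*(((2*C)/((2*g)))*g - C) = 4*(((2*C)*(1/(2*g)))*g - C) = 4*((C/g)*g - C) = 4*(C - C) = 4*0 = 0)
(h(-10, -9) + w(4, 3))² = (36 + 0)² = 36² = 1296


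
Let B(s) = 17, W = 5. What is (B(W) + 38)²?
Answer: 3025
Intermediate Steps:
(B(W) + 38)² = (17 + 38)² = 55² = 3025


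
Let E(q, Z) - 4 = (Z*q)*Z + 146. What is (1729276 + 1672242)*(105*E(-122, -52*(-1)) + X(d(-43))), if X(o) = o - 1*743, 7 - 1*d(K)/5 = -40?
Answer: -117770750910964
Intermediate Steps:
d(K) = 235 (d(K) = 35 - 5*(-40) = 35 + 200 = 235)
X(o) = -743 + o (X(o) = o - 743 = -743 + o)
E(q, Z) = 150 + q*Z**2 (E(q, Z) = 4 + ((Z*q)*Z + 146) = 4 + (q*Z**2 + 146) = 4 + (146 + q*Z**2) = 150 + q*Z**2)
(1729276 + 1672242)*(105*E(-122, -52*(-1)) + X(d(-43))) = (1729276 + 1672242)*(105*(150 - 122*(-52*(-1))**2) + (-743 + 235)) = 3401518*(105*(150 - 122*52**2) - 508) = 3401518*(105*(150 - 122*2704) - 508) = 3401518*(105*(150 - 329888) - 508) = 3401518*(105*(-329738) - 508) = 3401518*(-34622490 - 508) = 3401518*(-34622998) = -117770750910964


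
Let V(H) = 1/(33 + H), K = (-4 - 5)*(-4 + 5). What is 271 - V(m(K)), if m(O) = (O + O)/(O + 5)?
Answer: 20323/75 ≈ 270.97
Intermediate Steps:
K = -9 (K = -9*1 = -9)
m(O) = 2*O/(5 + O) (m(O) = (2*O)/(5 + O) = 2*O/(5 + O))
271 - V(m(K)) = 271 - 1/(33 + 2*(-9)/(5 - 9)) = 271 - 1/(33 + 2*(-9)/(-4)) = 271 - 1/(33 + 2*(-9)*(-¼)) = 271 - 1/(33 + 9/2) = 271 - 1/75/2 = 271 - 1*2/75 = 271 - 2/75 = 20323/75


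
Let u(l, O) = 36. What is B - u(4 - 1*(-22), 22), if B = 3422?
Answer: 3386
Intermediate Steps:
B - u(4 - 1*(-22), 22) = 3422 - 1*36 = 3422 - 36 = 3386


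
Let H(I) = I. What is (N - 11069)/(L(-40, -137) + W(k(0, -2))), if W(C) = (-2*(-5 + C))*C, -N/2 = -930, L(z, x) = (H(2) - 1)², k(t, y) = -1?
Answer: 9209/11 ≈ 837.18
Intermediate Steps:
L(z, x) = 1 (L(z, x) = (2 - 1)² = 1² = 1)
N = 1860 (N = -2*(-930) = 1860)
W(C) = C*(10 - 2*C) (W(C) = (10 - 2*C)*C = C*(10 - 2*C))
(N - 11069)/(L(-40, -137) + W(k(0, -2))) = (1860 - 11069)/(1 + 2*(-1)*(5 - 1*(-1))) = -9209/(1 + 2*(-1)*(5 + 1)) = -9209/(1 + 2*(-1)*6) = -9209/(1 - 12) = -9209/(-11) = -9209*(-1/11) = 9209/11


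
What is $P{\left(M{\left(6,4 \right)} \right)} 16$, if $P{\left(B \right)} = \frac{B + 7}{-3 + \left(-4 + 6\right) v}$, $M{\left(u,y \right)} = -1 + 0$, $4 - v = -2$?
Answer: $\frac{32}{3} \approx 10.667$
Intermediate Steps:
$v = 6$ ($v = 4 - -2 = 4 + 2 = 6$)
$M{\left(u,y \right)} = -1$
$P{\left(B \right)} = \frac{7}{9} + \frac{B}{9}$ ($P{\left(B \right)} = \frac{B + 7}{-3 + \left(-4 + 6\right) 6} = \frac{7 + B}{-3 + 2 \cdot 6} = \frac{7 + B}{-3 + 12} = \frac{7 + B}{9} = \left(7 + B\right) \frac{1}{9} = \frac{7}{9} + \frac{B}{9}$)
$P{\left(M{\left(6,4 \right)} \right)} 16 = \left(\frac{7}{9} + \frac{1}{9} \left(-1\right)\right) 16 = \left(\frac{7}{9} - \frac{1}{9}\right) 16 = \frac{2}{3} \cdot 16 = \frac{32}{3}$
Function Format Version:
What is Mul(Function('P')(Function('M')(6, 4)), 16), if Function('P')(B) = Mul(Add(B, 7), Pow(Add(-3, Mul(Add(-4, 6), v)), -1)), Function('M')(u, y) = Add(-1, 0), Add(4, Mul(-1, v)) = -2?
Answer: Rational(32, 3) ≈ 10.667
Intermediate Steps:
v = 6 (v = Add(4, Mul(-1, -2)) = Add(4, 2) = 6)
Function('M')(u, y) = -1
Function('P')(B) = Add(Rational(7, 9), Mul(Rational(1, 9), B)) (Function('P')(B) = Mul(Add(B, 7), Pow(Add(-3, Mul(Add(-4, 6), 6)), -1)) = Mul(Add(7, B), Pow(Add(-3, Mul(2, 6)), -1)) = Mul(Add(7, B), Pow(Add(-3, 12), -1)) = Mul(Add(7, B), Pow(9, -1)) = Mul(Add(7, B), Rational(1, 9)) = Add(Rational(7, 9), Mul(Rational(1, 9), B)))
Mul(Function('P')(Function('M')(6, 4)), 16) = Mul(Add(Rational(7, 9), Mul(Rational(1, 9), -1)), 16) = Mul(Add(Rational(7, 9), Rational(-1, 9)), 16) = Mul(Rational(2, 3), 16) = Rational(32, 3)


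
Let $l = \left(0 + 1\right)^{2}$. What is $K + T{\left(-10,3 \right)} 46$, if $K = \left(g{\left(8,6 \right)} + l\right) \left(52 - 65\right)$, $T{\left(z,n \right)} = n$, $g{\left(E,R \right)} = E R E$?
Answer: $-4867$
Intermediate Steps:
$g{\left(E,R \right)} = R E^{2}$
$l = 1$ ($l = 1^{2} = 1$)
$K = -5005$ ($K = \left(6 \cdot 8^{2} + 1\right) \left(52 - 65\right) = \left(6 \cdot 64 + 1\right) \left(-13\right) = \left(384 + 1\right) \left(-13\right) = 385 \left(-13\right) = -5005$)
$K + T{\left(-10,3 \right)} 46 = -5005 + 3 \cdot 46 = -5005 + 138 = -4867$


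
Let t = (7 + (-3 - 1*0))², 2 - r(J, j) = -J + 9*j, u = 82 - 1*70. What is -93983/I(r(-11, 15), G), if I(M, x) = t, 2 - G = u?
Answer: -93983/16 ≈ -5873.9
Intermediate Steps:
u = 12 (u = 82 - 70 = 12)
G = -10 (G = 2 - 1*12 = 2 - 12 = -10)
r(J, j) = 2 + J - 9*j (r(J, j) = 2 - (-J + 9*j) = 2 + (J - 9*j) = 2 + J - 9*j)
t = 16 (t = (7 + (-3 + 0))² = (7 - 3)² = 4² = 16)
I(M, x) = 16
-93983/I(r(-11, 15), G) = -93983/16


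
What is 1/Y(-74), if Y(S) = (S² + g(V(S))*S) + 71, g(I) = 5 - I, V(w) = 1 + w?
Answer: -1/225 ≈ -0.0044444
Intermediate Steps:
Y(S) = 71 + S² + S*(4 - S) (Y(S) = (S² + (5 - (1 + S))*S) + 71 = (S² + (5 + (-1 - S))*S) + 71 = (S² + (4 - S)*S) + 71 = (S² + S*(4 - S)) + 71 = 71 + S² + S*(4 - S))
1/Y(-74) = 1/(71 + 4*(-74)) = 1/(71 - 296) = 1/(-225) = -1/225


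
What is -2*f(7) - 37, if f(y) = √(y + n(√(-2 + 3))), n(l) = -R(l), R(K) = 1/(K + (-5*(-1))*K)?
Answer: -37 - √246/3 ≈ -42.228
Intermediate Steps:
R(K) = 1/(6*K) (R(K) = 1/(K + 5*K) = 1/(6*K))
n(l) = -1/(6*l)
f(y) = √(-⅙ + y) (f(y) = √(y - 1/(6*√(-2 + 3))) = √(y - 1/(6*(√1))) = √(y - ⅙/1) = √(y - ⅙*1) = √(y - ⅙) = √(-⅙ + y))
-2*f(7) - 37 = -√(-6 + 36*7)/3 - 37 = -√(-6 + 252)/3 - 37 = -√246/3 - 37 = -37 - √246/3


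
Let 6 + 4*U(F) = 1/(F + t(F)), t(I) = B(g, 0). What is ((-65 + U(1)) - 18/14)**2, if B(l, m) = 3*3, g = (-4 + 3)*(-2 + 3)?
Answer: 359974729/78400 ≈ 4591.5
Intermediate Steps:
g = -1 (g = -1*1 = -1)
B(l, m) = 9
t(I) = 9
U(F) = -3/2 + 1/(4*(9 + F)) (U(F) = -3/2 + 1/(4*(F + 9)) = -3/2 + 1/(4*(9 + F)))
((-65 + U(1)) - 18/14)**2 = ((-65 + (-53 - 6*1)/(4*(9 + 1))) - 18/14)**2 = ((-65 + (1/4)*(-53 - 6)/10) - 18*1/14)**2 = ((-65 + (1/4)*(1/10)*(-59)) - 9/7)**2 = ((-65 - 59/40) - 9/7)**2 = (-2659/40 - 9/7)**2 = (-18973/280)**2 = 359974729/78400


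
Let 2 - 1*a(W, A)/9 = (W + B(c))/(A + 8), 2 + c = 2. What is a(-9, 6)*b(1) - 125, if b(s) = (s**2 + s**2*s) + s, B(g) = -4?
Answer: -643/14 ≈ -45.929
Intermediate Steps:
c = 0 (c = -2 + 2 = 0)
b(s) = s + s**2 + s**3 (b(s) = (s**2 + s**3) + s = s + s**2 + s**3)
a(W, A) = 18 - 9*(-4 + W)/(8 + A) (a(W, A) = 18 - 9*(W - 4)/(A + 8) = 18 - 9*(-4 + W)/(8 + A))
a(-9, 6)*b(1) - 125 = (9*(20 - 1*(-9) + 2*6)/(8 + 6))*(1*(1 + 1 + 1**2)) - 125 = (9*(20 + 9 + 12)/14)*(1*(1 + 1 + 1)) - 125 = (9*(1/14)*41)*(1*3) - 125 = (369/14)*3 - 125 = 1107/14 - 125 = -643/14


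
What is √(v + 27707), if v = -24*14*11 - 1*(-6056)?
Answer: √30067 ≈ 173.40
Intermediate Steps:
v = 2360 (v = -336*11 + 6056 = -3696 + 6056 = 2360)
√(v + 27707) = √(2360 + 27707) = √30067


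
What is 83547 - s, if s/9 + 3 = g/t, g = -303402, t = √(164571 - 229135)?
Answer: 83574 - 1365309*I*√16141/16141 ≈ 83574.0 - 10746.0*I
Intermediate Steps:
t = 2*I*√16141 (t = √(-64564) = 2*I*√16141 ≈ 254.09*I)
s = -27 + 1365309*I*√16141/16141 (s = -27 + 9*(-303402*(-I*√16141/32282)) = -27 + 9*(-(-151701)*I*√16141/16141) = -27 + 9*(151701*I*√16141/16141) = -27 + 1365309*I*√16141/16141 ≈ -27.0 + 10746.0*I)
83547 - s = 83547 - (-27 + 1365309*I*√16141/16141) = 83547 + (27 - 1365309*I*√16141/16141) = 83574 - 1365309*I*√16141/16141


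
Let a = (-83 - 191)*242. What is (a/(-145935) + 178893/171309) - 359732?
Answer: -2997751649714551/8333326305 ≈ -3.5973e+5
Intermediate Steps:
a = -66308 (a = -274*242 = -66308)
(a/(-145935) + 178893/171309) - 359732 = (-66308/(-145935) + 178893/171309) - 359732 = (-66308*(-1/145935) + 178893*(1/171309)) - 359732 = (66308/145935 + 59631/57103) - 359732 = 12488635709/8333326305 - 359732 = -2997751649714551/8333326305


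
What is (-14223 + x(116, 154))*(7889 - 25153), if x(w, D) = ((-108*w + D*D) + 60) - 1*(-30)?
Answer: 50842480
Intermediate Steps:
x(w, D) = 90 + D**2 - 108*w (x(w, D) = ((-108*w + D**2) + 60) + 30 = ((D**2 - 108*w) + 60) + 30 = (60 + D**2 - 108*w) + 30 = 90 + D**2 - 108*w)
(-14223 + x(116, 154))*(7889 - 25153) = (-14223 + (90 + 154**2 - 108*116))*(7889 - 25153) = (-14223 + (90 + 23716 - 12528))*(-17264) = (-14223 + 11278)*(-17264) = -2945*(-17264) = 50842480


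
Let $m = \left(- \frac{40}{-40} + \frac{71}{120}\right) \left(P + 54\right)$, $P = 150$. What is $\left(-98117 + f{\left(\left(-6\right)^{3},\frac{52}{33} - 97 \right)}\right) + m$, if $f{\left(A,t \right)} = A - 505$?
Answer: $- \frac{985133}{10} \approx -98513.0$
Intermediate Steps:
$m = \frac{3247}{10}$ ($m = \left(- \frac{40}{-40} + \frac{71}{120}\right) \left(150 + 54\right) = \left(\left(-40\right) \left(- \frac{1}{40}\right) + 71 \cdot \frac{1}{120}\right) 204 = \left(1 + \frac{71}{120}\right) 204 = \frac{191}{120} \cdot 204 = \frac{3247}{10} \approx 324.7$)
$f{\left(A,t \right)} = -505 + A$
$\left(-98117 + f{\left(\left(-6\right)^{3},\frac{52}{33} - 97 \right)}\right) + m = \left(-98117 - \left(505 - \left(-6\right)^{3}\right)\right) + \frac{3247}{10} = \left(-98117 - 721\right) + \frac{3247}{10} = -98838 + \frac{3247}{10} = - \frac{985133}{10}$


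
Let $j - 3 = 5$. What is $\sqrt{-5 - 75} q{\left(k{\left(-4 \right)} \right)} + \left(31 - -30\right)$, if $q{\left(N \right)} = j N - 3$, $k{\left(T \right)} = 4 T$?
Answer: $61 - 524 i \sqrt{5} \approx 61.0 - 1171.7 i$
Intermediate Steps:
$j = 8$ ($j = 3 + 5 = 8$)
$q{\left(N \right)} = -3 + 8 N$ ($q{\left(N \right)} = 8 N - 3 = -3 + 8 N$)
$\sqrt{-5 - 75} q{\left(k{\left(-4 \right)} \right)} + \left(31 - -30\right) = \sqrt{-5 - 75} \left(-3 + 8 \cdot 4 \left(-4\right)\right) + \left(31 - -30\right) = \sqrt{-80} \left(-3 + 8 \left(-16\right)\right) + \left(31 + 30\right) = 4 i \sqrt{5} \left(-3 - 128\right) + 61 = 4 i \sqrt{5} \left(-131\right) + 61 = - 524 i \sqrt{5} + 61 = 61 - 524 i \sqrt{5}$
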